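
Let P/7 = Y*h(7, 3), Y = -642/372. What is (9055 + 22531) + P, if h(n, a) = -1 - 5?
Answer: 981413/31 ≈ 31658.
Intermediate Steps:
h(n, a) = -6
Y = -107/62 (Y = -642*1/372 = -107/62 ≈ -1.7258)
P = 2247/31 (P = 7*(-107/62*(-6)) = 7*(321/31) = 2247/31 ≈ 72.484)
(9055 + 22531) + P = (9055 + 22531) + 2247/31 = 31586 + 2247/31 = 981413/31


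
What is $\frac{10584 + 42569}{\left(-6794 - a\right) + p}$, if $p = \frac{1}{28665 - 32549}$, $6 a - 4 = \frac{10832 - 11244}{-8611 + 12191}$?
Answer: $- \frac{184769395540}{23619418593} \approx -7.8228$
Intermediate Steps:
$a = \frac{1159}{1790}$ ($a = \frac{2}{3} + \frac{\left(10832 - 11244\right) \frac{1}{-8611 + 12191}}{6} = \frac{2}{3} + \frac{\left(-412\right) \frac{1}{3580}}{6} = \frac{2}{3} + \frac{1}{6} \left(- \frac{103}{895}\right) = \frac{2}{3} - \frac{103}{5370} = \frac{1159}{1790} \approx 0.64749$)
$p = - \frac{1}{3884}$ ($p = \frac{1}{-3884} = - \frac{1}{3884} \approx -0.00025747$)
$\frac{10584 + 42569}{\left(-6794 - a\right) + p} = \frac{10584 + 42569}{\left(-6794 - \frac{1159}{1790}\right) - \frac{1}{3884}} = \frac{53153}{\left(-6794 - \frac{1159}{1790}\right) - \frac{1}{3884}} = \frac{53153}{- \frac{12162419}{1790} - \frac{1}{3884}} = \frac{53153}{- \frac{23619418593}{3476180}} = 53153 \left(- \frac{3476180}{23619418593}\right) = - \frac{184769395540}{23619418593}$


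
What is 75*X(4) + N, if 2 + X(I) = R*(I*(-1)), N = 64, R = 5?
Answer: -1586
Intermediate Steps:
X(I) = -2 - 5*I (X(I) = -2 + 5*(I*(-1)) = -2 + 5*(-I) = -2 - 5*I)
75*X(4) + N = 75*(-2 - 5*4) + 64 = 75*(-2 - 20) + 64 = 75*(-22) + 64 = -1650 + 64 = -1586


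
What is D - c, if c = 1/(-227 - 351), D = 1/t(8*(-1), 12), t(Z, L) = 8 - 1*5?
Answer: 581/1734 ≈ 0.33506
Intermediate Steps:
t(Z, L) = 3 (t(Z, L) = 8 - 5 = 3)
D = 1/3 ≈ 0.33333
c = -1/578 (c = 1/(-578) = -1/578 ≈ -0.0017301)
D - c = 1/3 - 1*(-1/578) = 1/3 + 1/578 = 581/1734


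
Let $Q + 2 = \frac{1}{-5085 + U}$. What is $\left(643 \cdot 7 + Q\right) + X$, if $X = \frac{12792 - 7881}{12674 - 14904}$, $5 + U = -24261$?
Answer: $\frac{294327687279}{65452730} \approx 4496.8$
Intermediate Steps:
$U = -24266$ ($U = -5 - 24261 = -24266$)
$X = - \frac{4911}{2230}$ ($X = \frac{4911}{-2230} = 4911 \left(- \frac{1}{2230}\right) = - \frac{4911}{2230} \approx -2.2022$)
$Q = - \frac{58703}{29351}$ ($Q = -2 + \frac{1}{-5085 - 24266} = -2 + \frac{1}{-29351} = -2 - \frac{1}{29351} = - \frac{58703}{29351} \approx -2.0$)
$\left(643 \cdot 7 + Q\right) + X = \left(643 \cdot 7 - \frac{58703}{29351}\right) - \frac{4911}{2230} = \left(4501 - \frac{58703}{29351}\right) - \frac{4911}{2230} = \frac{132050148}{29351} - \frac{4911}{2230} = \frac{294327687279}{65452730}$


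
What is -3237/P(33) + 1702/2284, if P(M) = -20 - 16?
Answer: 621215/6852 ≈ 90.662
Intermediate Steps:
P(M) = -36
-3237/P(33) + 1702/2284 = -3237/(-36) + 1702/2284 = -3237*(-1/36) + 1702*(1/2284) = 1079/12 + 851/1142 = 621215/6852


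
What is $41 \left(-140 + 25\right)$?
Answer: $-4715$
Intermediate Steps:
$41 \left(-140 + 25\right) = 41 \left(-115\right) = -4715$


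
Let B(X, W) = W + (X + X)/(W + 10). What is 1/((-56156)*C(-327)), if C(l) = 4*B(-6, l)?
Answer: 317/23281603728 ≈ 1.3616e-8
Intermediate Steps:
B(X, W) = W + 2*X/(10 + W) (B(X, W) = W + (2*X)/(10 + W) = W + 2*X/(10 + W))
C(l) = 4*(-12 + l² + 10*l)/(10 + l) (C(l) = 4*((l² + 2*(-6) + 10*l)/(10 + l)) = 4*((l² - 12 + 10*l)/(10 + l)) = 4*((-12 + l² + 10*l)/(10 + l)) = 4*(-12 + l² + 10*l)/(10 + l))
1/((-56156)*C(-327)) = 1/((-56156)*((4*(-12 + (-327)² + 10*(-327))/(10 - 327)))) = -(-317/(4*(-12 + 106929 - 3270)))/56156 = -1/(56156*(4*(-1/317)*103647)) = -1/(56156*(-414588/317)) = -1/56156*(-317/414588) = 317/23281603728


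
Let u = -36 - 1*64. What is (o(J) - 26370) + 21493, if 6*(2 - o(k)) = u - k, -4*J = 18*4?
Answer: -14584/3 ≈ -4861.3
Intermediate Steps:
J = -18 (J = -9*4/2 = -¼*72 = -18)
u = -100 (u = -36 - 64 = -100)
o(k) = 56/3 + k/6 (o(k) = 2 - (-100 - k)/6 = 2 + (50/3 + k/6) = 56/3 + k/6)
(o(J) - 26370) + 21493 = ((56/3 + (⅙)*(-18)) - 26370) + 21493 = ((56/3 - 3) - 26370) + 21493 = (47/3 - 26370) + 21493 = -79063/3 + 21493 = -14584/3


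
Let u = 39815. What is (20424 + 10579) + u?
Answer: 70818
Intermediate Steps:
(20424 + 10579) + u = (20424 + 10579) + 39815 = 31003 + 39815 = 70818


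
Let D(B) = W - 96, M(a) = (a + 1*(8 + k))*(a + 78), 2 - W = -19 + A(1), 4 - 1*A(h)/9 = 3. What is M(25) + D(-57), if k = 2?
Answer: 3521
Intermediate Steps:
A(h) = 9 (A(h) = 36 - 9*3 = 36 - 27 = 9)
W = 12 (W = 2 - (-19 + 9) = 2 - 1*(-10) = 2 + 10 = 12)
M(a) = (10 + a)*(78 + a) (M(a) = (a + 1*(8 + 2))*(a + 78) = (a + 1*10)*(78 + a) = (a + 10)*(78 + a) = (10 + a)*(78 + a))
D(B) = -84 (D(B) = 12 - 96 = -84)
M(25) + D(-57) = (780 + 25² + 88*25) - 84 = (780 + 625 + 2200) - 84 = 3605 - 84 = 3521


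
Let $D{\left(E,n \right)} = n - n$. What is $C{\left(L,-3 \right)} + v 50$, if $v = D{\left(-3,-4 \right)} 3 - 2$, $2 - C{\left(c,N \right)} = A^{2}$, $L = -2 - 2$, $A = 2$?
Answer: $-102$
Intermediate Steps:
$D{\left(E,n \right)} = 0$
$L = -4$
$C{\left(c,N \right)} = -2$ ($C{\left(c,N \right)} = 2 - 2^{2} = 2 - 4 = -2$)
$v = -2$ ($v = 0 \cdot 3 - 2 = 0 - 2 = -2$)
$C{\left(L,-3 \right)} + v 50 = -2 - 100 = -102$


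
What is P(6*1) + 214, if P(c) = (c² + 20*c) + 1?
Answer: 371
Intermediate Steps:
P(c) = 1 + c² + 20*c
P(6*1) + 214 = (1 + (6*1)² + 20*(6*1)) + 214 = (1 + 6² + 20*6) + 214 = (1 + 36 + 120) + 214 = 157 + 214 = 371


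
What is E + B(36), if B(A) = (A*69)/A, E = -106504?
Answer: -106435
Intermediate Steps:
B(A) = 69 (B(A) = (69*A)/A = 69)
E + B(36) = -106504 + 69 = -106435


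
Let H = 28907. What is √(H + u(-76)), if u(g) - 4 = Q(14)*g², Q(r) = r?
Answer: 5*√4391 ≈ 331.32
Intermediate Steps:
u(g) = 4 + 14*g²
√(H + u(-76)) = √(28907 + (4 + 14*(-76)²)) = √(28907 + (4 + 14*5776)) = √(28907 + (4 + 80864)) = √(28907 + 80868) = √109775 = 5*√4391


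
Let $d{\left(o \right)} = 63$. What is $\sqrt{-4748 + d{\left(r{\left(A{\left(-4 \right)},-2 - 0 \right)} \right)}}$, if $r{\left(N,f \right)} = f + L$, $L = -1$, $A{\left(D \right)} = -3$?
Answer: $i \sqrt{4685} \approx 68.447 i$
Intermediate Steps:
$r{\left(N,f \right)} = -1 + f$ ($r{\left(N,f \right)} = f - 1 = -1 + f$)
$\sqrt{-4748 + d{\left(r{\left(A{\left(-4 \right)},-2 - 0 \right)} \right)}} = \sqrt{-4748 + 63} = \sqrt{-4685} = i \sqrt{4685}$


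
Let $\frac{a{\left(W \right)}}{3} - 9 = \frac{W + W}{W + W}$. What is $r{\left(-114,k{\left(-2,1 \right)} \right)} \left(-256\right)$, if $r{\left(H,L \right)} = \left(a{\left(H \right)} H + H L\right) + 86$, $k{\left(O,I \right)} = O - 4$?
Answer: $678400$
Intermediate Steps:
$k{\left(O,I \right)} = -4 + O$ ($k{\left(O,I \right)} = O - 4 = -4 + O$)
$a{\left(W \right)} = 30$ ($a{\left(W \right)} = 27 + 3 \frac{W + W}{W + W} = 27 + 3 \frac{2 W}{2 W} = 27 + 3 \cdot 2 W \frac{1}{2 W} = 27 + 3 \cdot 1 = 27 + 3 = 30$)
$r{\left(H,L \right)} = 86 + 30 H + H L$ ($r{\left(H,L \right)} = \left(30 H + H L\right) + 86 = 86 + 30 H + H L$)
$r{\left(-114,k{\left(-2,1 \right)} \right)} \left(-256\right) = \left(86 + 30 \left(-114\right) - 114 \left(-4 - 2\right)\right) \left(-256\right) = \left(86 - 3420 - -684\right) \left(-256\right) = \left(86 - 3420 + 684\right) \left(-256\right) = \left(-2650\right) \left(-256\right) = 678400$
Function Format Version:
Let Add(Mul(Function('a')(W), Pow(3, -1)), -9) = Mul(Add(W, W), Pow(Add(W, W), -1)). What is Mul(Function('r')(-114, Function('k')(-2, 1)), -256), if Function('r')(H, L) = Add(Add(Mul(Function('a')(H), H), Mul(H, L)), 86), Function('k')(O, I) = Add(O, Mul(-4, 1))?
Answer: 678400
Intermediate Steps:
Function('k')(O, I) = Add(-4, O) (Function('k')(O, I) = Add(O, -4) = Add(-4, O))
Function('a')(W) = 30 (Function('a')(W) = Add(27, Mul(3, Mul(Add(W, W), Pow(Add(W, W), -1)))) = Add(27, Mul(3, Mul(Mul(2, W), Pow(Mul(2, W), -1)))) = Add(27, Mul(3, Mul(Mul(2, W), Mul(Rational(1, 2), Pow(W, -1))))) = Add(27, Mul(3, 1)) = Add(27, 3) = 30)
Function('r')(H, L) = Add(86, Mul(30, H), Mul(H, L)) (Function('r')(H, L) = Add(Add(Mul(30, H), Mul(H, L)), 86) = Add(86, Mul(30, H), Mul(H, L)))
Mul(Function('r')(-114, Function('k')(-2, 1)), -256) = Mul(Add(86, Mul(30, -114), Mul(-114, Add(-4, -2))), -256) = Mul(Add(86, -3420, Mul(-114, -6)), -256) = Mul(Add(86, -3420, 684), -256) = Mul(-2650, -256) = 678400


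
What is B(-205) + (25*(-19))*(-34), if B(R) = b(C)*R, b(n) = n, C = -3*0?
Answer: 16150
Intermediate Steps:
C = 0
B(R) = 0 (B(R) = 0*R = 0)
B(-205) + (25*(-19))*(-34) = 0 + (25*(-19))*(-34) = 0 - 475*(-34) = 0 + 16150 = 16150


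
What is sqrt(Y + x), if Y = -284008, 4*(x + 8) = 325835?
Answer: I*sqrt(810229)/2 ≈ 450.06*I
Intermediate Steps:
x = 325803/4 (x = -8 + (1/4)*325835 = -8 + 325835/4 = 325803/4 ≈ 81451.)
sqrt(Y + x) = sqrt(-284008 + 325803/4) = sqrt(-810229/4) = I*sqrt(810229)/2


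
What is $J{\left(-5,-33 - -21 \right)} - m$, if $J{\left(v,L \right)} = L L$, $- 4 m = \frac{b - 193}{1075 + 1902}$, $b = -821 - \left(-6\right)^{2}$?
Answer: $\frac{856851}{5954} \approx 143.91$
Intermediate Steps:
$b = -857$ ($b = -821 - 36 = -857$)
$m = \frac{525}{5954}$ ($m = - \frac{\left(-857 - 193\right) \frac{1}{1075 + 1902}}{4} = - \frac{\left(-1050\right) \frac{1}{2977}}{4} = \left(- \frac{1}{4}\right) \left(- \frac{1050}{2977}\right) = \frac{525}{5954} \approx 0.088176$)
$J{\left(v,L \right)} = L^{2}$
$J{\left(-5,-33 - -21 \right)} - m = \left(-33 - -21\right)^{2} - \frac{525}{5954} = \left(-33 + 21\right)^{2} - \frac{525}{5954} = \left(-12\right)^{2} - \frac{525}{5954} = 144 - \frac{525}{5954} = \frac{856851}{5954}$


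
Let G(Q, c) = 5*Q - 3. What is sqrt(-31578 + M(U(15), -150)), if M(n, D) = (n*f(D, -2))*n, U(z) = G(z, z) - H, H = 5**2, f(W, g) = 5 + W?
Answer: I*sqrt(351883) ≈ 593.2*I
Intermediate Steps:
G(Q, c) = -3 + 5*Q
H = 25
U(z) = -28 + 5*z (U(z) = (-3 + 5*z) - 1*25 = (-3 + 5*z) - 25 = -28 + 5*z)
M(n, D) = n**2*(5 + D) (M(n, D) = (n*(5 + D))*n = n**2*(5 + D))
sqrt(-31578 + M(U(15), -150)) = sqrt(-31578 + (-28 + 5*15)**2*(5 - 150)) = sqrt(-31578 + (-28 + 75)**2*(-145)) = sqrt(-31578 + 47**2*(-145)) = sqrt(-31578 + 2209*(-145)) = sqrt(-31578 - 320305) = sqrt(-351883) = I*sqrt(351883)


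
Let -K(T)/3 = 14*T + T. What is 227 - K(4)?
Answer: 407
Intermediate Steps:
K(T) = -45*T (K(T) = -3*(14*T + T) = -45*T)
227 - K(4) = 227 - (-45)*4 = 227 - 1*(-180) = 227 + 180 = 407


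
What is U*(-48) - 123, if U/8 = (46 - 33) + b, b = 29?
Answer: -16251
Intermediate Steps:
U = 336 (U = 8*((46 - 33) + 29) = 8*(13 + 29) = 8*42 = 336)
U*(-48) - 123 = 336*(-48) - 123 = -16128 - 123 = -16251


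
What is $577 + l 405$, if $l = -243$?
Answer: $-97838$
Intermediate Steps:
$577 + l 405 = 577 - 98415 = -97838$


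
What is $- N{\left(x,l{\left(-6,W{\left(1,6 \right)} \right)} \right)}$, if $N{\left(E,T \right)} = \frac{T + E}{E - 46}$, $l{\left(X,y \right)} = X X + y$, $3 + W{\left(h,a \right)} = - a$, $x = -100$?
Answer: $- \frac{1}{2} \approx -0.5$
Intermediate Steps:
$W{\left(h,a \right)} = -3 - a$
$l{\left(X,y \right)} = y + X^{2}$ ($l{\left(X,y \right)} = X^{2} + y = y + X^{2}$)
$N{\left(E,T \right)} = \frac{E + T}{-46 + E}$ ($N{\left(E,T \right)} = \frac{E + T}{E - 46} = \frac{E + T}{-46 + E}$)
$- N{\left(x,l{\left(-6,W{\left(1,6 \right)} \right)} \right)} = - \frac{-100 + \left(\left(-3 - 6\right) + \left(-6\right)^{2}\right)}{-46 - 100} = - \frac{-100 + \left(\left(-3 - 6\right) + 36\right)}{-146} = - \frac{\left(-1\right) \left(-100 + \left(-9 + 36\right)\right)}{146} = - \frac{\left(-1\right) \left(-100 + 27\right)}{146} = - \frac{\left(-1\right) \left(-73\right)}{146} = \left(-1\right) \frac{1}{2} = - \frac{1}{2}$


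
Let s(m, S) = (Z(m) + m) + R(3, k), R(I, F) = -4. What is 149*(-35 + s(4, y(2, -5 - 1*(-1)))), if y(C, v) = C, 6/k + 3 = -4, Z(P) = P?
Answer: -4619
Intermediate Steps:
k = -6/7 (k = 6/(-3 - 4) = 6/(-7) = 6*(-⅐) = -6/7 ≈ -0.85714)
s(m, S) = -4 + 2*m (s(m, S) = (m + m) - 4 = 2*m - 4 = -4 + 2*m)
149*(-35 + s(4, y(2, -5 - 1*(-1)))) = 149*(-35 + (-4 + 2*4)) = 149*(-35 + (-4 + 8)) = 149*(-35 + 4) = 149*(-31) = -4619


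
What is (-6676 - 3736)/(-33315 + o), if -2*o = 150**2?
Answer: 10412/44565 ≈ 0.23364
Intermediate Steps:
o = -11250 (o = -1/2*150**2 = -1/2*22500 = -11250)
(-6676 - 3736)/(-33315 + o) = (-6676 - 3736)/(-33315 - 11250) = -10412/(-44565) = -10412*(-1/44565) = 10412/44565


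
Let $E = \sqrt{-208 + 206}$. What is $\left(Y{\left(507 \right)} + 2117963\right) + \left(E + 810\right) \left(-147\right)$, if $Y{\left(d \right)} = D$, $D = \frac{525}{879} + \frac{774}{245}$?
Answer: $\frac{143490803662}{71785} - 147 i \sqrt{2} \approx 1.9989 \cdot 10^{6} - 207.89 i$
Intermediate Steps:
$E = i \sqrt{2}$ ($E = \sqrt{-2} = i \sqrt{2} \approx 1.4142 i$)
$D = \frac{269657}{71785}$ ($D = 525 \cdot \frac{1}{879} + 774 \cdot \frac{1}{245} = \frac{175}{293} + \frac{774}{245} = \frac{269657}{71785} \approx 3.7565$)
$Y{\left(d \right)} = \frac{269657}{71785}$
$\left(Y{\left(507 \right)} + 2117963\right) + \left(E + 810\right) \left(-147\right) = \left(\frac{269657}{71785} + 2117963\right) + \left(i \sqrt{2} + 810\right) \left(-147\right) = \frac{152038243612}{71785} + \left(810 + i \sqrt{2}\right) \left(-147\right) = \frac{152038243612}{71785} - \left(119070 + 147 i \sqrt{2}\right) = \frac{143490803662}{71785} - 147 i \sqrt{2}$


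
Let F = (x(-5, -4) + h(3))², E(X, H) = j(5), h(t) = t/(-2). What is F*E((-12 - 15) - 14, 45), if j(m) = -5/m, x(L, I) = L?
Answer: -169/4 ≈ -42.250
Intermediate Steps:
h(t) = -t/2 (h(t) = t*(-½) = -t/2)
E(X, H) = -1 (E(X, H) = -5/5 = -5*⅕ = -1)
F = 169/4 (F = (-5 - ½*3)² = (-5 - 3/2)² = (-13/2)² = 169/4 ≈ 42.250)
F*E((-12 - 15) - 14, 45) = (169/4)*(-1) = -169/4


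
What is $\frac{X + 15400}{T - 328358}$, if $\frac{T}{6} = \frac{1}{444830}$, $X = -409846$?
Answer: $\frac{87730707090}{73031744567} \approx 1.2013$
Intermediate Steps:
$T = \frac{3}{222415}$ ($T = \frac{6}{444830} = 6 \cdot \frac{1}{444830} = \frac{3}{222415} \approx 1.3488 \cdot 10^{-5}$)
$\frac{X + 15400}{T - 328358} = \frac{-409846 + 15400}{\frac{3}{222415} - 328358} = - \frac{394446}{- \frac{73031744567}{222415}} = \left(-394446\right) \left(- \frac{222415}{73031744567}\right) = \frac{87730707090}{73031744567}$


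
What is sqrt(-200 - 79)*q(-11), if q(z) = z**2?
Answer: 363*I*sqrt(31) ≈ 2021.1*I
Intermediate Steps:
sqrt(-200 - 79)*q(-11) = sqrt(-200 - 79)*(-11)**2 = sqrt(-279)*121 = (3*I*sqrt(31))*121 = 363*I*sqrt(31)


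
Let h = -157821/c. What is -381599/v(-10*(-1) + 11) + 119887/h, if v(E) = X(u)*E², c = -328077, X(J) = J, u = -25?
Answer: 144565789602418/579992175 ≈ 2.4925e+5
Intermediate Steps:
v(E) = -25*E²
h = 52607/109359 (h = -157821/(-328077) = -157821*(-1/328077) = 52607/109359 ≈ 0.48105)
-381599/v(-10*(-1) + 11) + 119887/h = -381599*(-1/(25*(-10*(-1) + 11)²)) + 119887/(52607/109359) = -381599*(-1/(25*(10 + 11)²)) + 119887*(109359/52607) = -381599/((-25*21²)) + 13110722433/52607 = -381599/((-25*441)) + 13110722433/52607 = -381599/(-11025) + 13110722433/52607 = -381599*(-1/11025) + 13110722433/52607 = 381599/11025 + 13110722433/52607 = 144565789602418/579992175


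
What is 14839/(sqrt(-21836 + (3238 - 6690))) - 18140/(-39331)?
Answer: 18140/39331 - 14839*I*sqrt(6322)/12644 ≈ 0.46121 - 93.314*I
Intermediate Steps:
14839/(sqrt(-21836 + (3238 - 6690))) - 18140/(-39331) = 14839/(sqrt(-21836 - 3452)) - 18140*(-1/39331) = 14839/(sqrt(-25288)) + 18140/39331 = 14839/((2*I*sqrt(6322))) + 18140/39331 = 14839*(-I*sqrt(6322)/12644) + 18140/39331 = -14839*I*sqrt(6322)/12644 + 18140/39331 = 18140/39331 - 14839*I*sqrt(6322)/12644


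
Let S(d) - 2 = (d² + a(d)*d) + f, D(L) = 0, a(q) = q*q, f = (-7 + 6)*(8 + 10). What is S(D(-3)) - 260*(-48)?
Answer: 12464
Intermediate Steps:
f = -18 (f = -1*18 = -18)
a(q) = q²
S(d) = -16 + d² + d³ (S(d) = 2 + ((d² + d²*d) - 18) = 2 + ((d² + d³) - 18) = 2 + (-18 + d² + d³) = -16 + d² + d³)
S(D(-3)) - 260*(-48) = (-16 + 0² + 0³) - 260*(-48) = (-16 + 0 + 0) + 12480 = -16 + 12480 = 12464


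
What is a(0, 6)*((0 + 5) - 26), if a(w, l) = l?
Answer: -126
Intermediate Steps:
a(0, 6)*((0 + 5) - 26) = 6*((0 + 5) - 26) = 6*(5 - 26) = 6*(-21) = -126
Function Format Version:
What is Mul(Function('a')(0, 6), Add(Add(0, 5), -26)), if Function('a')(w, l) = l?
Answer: -126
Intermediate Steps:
Mul(Function('a')(0, 6), Add(Add(0, 5), -26)) = Mul(6, Add(Add(0, 5), -26)) = Mul(6, Add(5, -26)) = Mul(6, -21) = -126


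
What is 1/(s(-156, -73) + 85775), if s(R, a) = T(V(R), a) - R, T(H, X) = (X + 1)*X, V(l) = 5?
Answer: 1/91187 ≈ 1.0966e-5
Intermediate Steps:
T(H, X) = X*(1 + X) (T(H, X) = (1 + X)*X = X*(1 + X))
s(R, a) = -R + a*(1 + a) (s(R, a) = a*(1 + a) - R = -R + a*(1 + a))
1/(s(-156, -73) + 85775) = 1/((-1*(-156) - 73*(1 - 73)) + 85775) = 1/((156 - 73*(-72)) + 85775) = 1/((156 + 5256) + 85775) = 1/(5412 + 85775) = 1/91187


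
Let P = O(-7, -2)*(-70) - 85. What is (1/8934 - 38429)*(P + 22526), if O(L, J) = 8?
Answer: -7512287432485/8934 ≈ -8.4086e+8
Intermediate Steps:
P = -645 (P = 8*(-70) - 85 = -560 - 85 = -645)
(1/8934 - 38429)*(P + 22526) = (1/8934 - 38429)*(-645 + 22526) = (1/8934 - 38429)*21881 = -343324685/8934*21881 = -7512287432485/8934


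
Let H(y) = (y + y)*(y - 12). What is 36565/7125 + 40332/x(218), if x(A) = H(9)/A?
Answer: -696041161/4275 ≈ -1.6282e+5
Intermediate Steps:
H(y) = 2*y*(-12 + y) (H(y) = (2*y)*(-12 + y) = 2*y*(-12 + y))
x(A) = -54/A (x(A) = (2*9*(-12 + 9))/A = (2*9*(-3))/A = -54/A)
36565/7125 + 40332/x(218) = 36565/7125 + 40332/((-54/218)) = 36565*(1/7125) + 40332/((-54*1/218)) = 7313/1425 + 40332/(-27/109) = 7313/1425 + 40332*(-109/27) = 7313/1425 - 1465396/9 = -696041161/4275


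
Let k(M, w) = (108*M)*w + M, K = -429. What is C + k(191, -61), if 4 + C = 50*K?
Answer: -1279571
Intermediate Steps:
C = -21454 (C = -4 + 50*(-429) = -4 - 21450 = -21454)
k(M, w) = M + 108*M*w (k(M, w) = 108*M*w + M = M + 108*M*w)
C + k(191, -61) = -21454 + 191*(1 + 108*(-61)) = -21454 + 191*(1 - 6588) = -21454 + 191*(-6587) = -21454 - 1258117 = -1279571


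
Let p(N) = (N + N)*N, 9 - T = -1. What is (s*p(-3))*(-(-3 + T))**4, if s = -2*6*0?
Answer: 0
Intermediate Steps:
T = 10 (T = 9 - 1*(-1) = 9 + 1 = 10)
p(N) = 2*N**2 (p(N) = (2*N)*N = 2*N**2)
s = 0 (s = -12*0 = 0)
(s*p(-3))*(-(-3 + T))**4 = (0*(2*(-3)**2))*(-(-3 + 10))**4 = (0*(2*9))*(-1*7)**4 = (0*18)*(-7)**4 = 0*2401 = 0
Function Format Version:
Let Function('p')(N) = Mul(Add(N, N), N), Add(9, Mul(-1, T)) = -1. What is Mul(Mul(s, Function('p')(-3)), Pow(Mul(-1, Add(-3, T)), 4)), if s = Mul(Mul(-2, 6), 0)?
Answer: 0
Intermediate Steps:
T = 10 (T = Add(9, Mul(-1, -1)) = Add(9, 1) = 10)
Function('p')(N) = Mul(2, Pow(N, 2)) (Function('p')(N) = Mul(Mul(2, N), N) = Mul(2, Pow(N, 2)))
s = 0 (s = Mul(-12, 0) = 0)
Mul(Mul(s, Function('p')(-3)), Pow(Mul(-1, Add(-3, T)), 4)) = Mul(Mul(0, Mul(2, Pow(-3, 2))), Pow(Mul(-1, Add(-3, 10)), 4)) = Mul(Mul(0, Mul(2, 9)), Pow(Mul(-1, 7), 4)) = Mul(Mul(0, 18), Pow(-7, 4)) = Mul(0, 2401) = 0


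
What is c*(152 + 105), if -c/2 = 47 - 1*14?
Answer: -16962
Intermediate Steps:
c = -66 (c = -2*(47 - 1*14) = -2*(47 - 14) = -2*33 = -66)
c*(152 + 105) = -66*(152 + 105) = -66*257 = -16962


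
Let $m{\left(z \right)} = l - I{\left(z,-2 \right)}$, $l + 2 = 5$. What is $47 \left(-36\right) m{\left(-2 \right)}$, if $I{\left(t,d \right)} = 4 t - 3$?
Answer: $-23688$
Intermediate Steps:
$I{\left(t,d \right)} = -3 + 4 t$
$l = 3$ ($l = -2 + 5 = 3$)
$m{\left(z \right)} = 6 - 4 z$ ($m{\left(z \right)} = 3 - \left(-3 + 4 z\right) = 6 - 4 z$)
$47 \left(-36\right) m{\left(-2 \right)} = 47 \left(-36\right) \left(6 - -8\right) = - 1692 \left(6 + 8\right) = \left(-1692\right) 14 = -23688$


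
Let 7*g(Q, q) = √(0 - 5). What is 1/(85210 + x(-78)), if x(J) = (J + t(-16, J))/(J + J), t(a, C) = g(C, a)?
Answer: 101610453672/8658277562617961 + 1092*I*√5/8658277562617961 ≈ 1.1736e-5 + 2.8202e-13*I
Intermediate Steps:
g(Q, q) = I*√5/7 (g(Q, q) = √(0 - 5)/7 = √(-5)/7 = (I*√5)/7 = I*√5/7)
t(a, C) = I*√5/7
x(J) = (J + I*√5/7)/(2*J) (x(J) = (J + I*√5/7)/(J + J) = (J + I*√5/7)/((2*J)) = (J + I*√5/7)*(1/(2*J)) = (J + I*√5/7)/(2*J))
1/(85210 + x(-78)) = 1/(85210 + (1/14)*(7*(-78) + I*√5)/(-78)) = 1/(85210 + (1/14)*(-1/78)*(-546 + I*√5)) = 1/(85210 + (½ - I*√5/1092)) = 1/(170421/2 - I*√5/1092)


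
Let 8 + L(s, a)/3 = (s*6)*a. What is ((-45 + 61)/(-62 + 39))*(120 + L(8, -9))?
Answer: 19200/23 ≈ 834.78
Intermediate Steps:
L(s, a) = -24 + 18*a*s (L(s, a) = -24 + 3*((s*6)*a) = -24 + 3*((6*s)*a) = -24 + 3*(6*a*s) = -24 + 18*a*s)
((-45 + 61)/(-62 + 39))*(120 + L(8, -9)) = ((-45 + 61)/(-62 + 39))*(120 + (-24 + 18*(-9)*8)) = (16/(-23))*(120 + (-24 - 1296)) = (16*(-1/23))*(120 - 1320) = -16/23*(-1200) = 19200/23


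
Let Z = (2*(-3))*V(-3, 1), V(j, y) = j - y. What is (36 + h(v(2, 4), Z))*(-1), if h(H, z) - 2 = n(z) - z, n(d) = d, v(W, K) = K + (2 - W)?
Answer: -38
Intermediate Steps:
v(W, K) = 2 + K - W
Z = 24 (Z = (2*(-3))*(-3 - 1*1) = -6*(-3 - 1) = -6*(-4) = 24)
h(H, z) = 2 (h(H, z) = 2 + (z - z) = 2 + 0 = 2)
(36 + h(v(2, 4), Z))*(-1) = (36 + 2)*(-1) = 38*(-1) = -38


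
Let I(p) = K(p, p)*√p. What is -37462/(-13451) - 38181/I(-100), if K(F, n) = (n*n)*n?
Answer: 37462/13451 - 38181*I/10000000 ≈ 2.7851 - 0.0038181*I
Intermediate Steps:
K(F, n) = n³ (K(F, n) = n²*n = n³)
I(p) = p^(7/2) (I(p) = p³*√p = p^(7/2))
-37462/(-13451) - 38181/I(-100) = -37462/(-13451) - 38181*I/10000000 = -37462*(-1/13451) - 38181*I/10000000 = 37462/13451 - 38181*I/10000000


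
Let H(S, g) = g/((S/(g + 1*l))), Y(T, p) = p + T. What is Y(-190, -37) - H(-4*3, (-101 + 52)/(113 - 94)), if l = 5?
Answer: -492809/2166 ≈ -227.52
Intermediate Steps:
Y(T, p) = T + p
H(S, g) = g*(5 + g)/S (H(S, g) = g/((S/(g + 1*5))) = g/((S/(g + 5))) = g/((S/(5 + g))) = g*((5 + g)/S) = g*(5 + g)/S)
Y(-190, -37) - H(-4*3, (-101 + 52)/(113 - 94)) = (-190 - 37) - (-101 + 52)/(113 - 94)*(5 + (-101 + 52)/(113 - 94))/((-4*3)) = -227 - (-49/19)*(5 - 49/19)/(-12) = -227 - (-49*1/19)*(-1)*(5 - 49*1/19)/12 = -227 - (-49)*(-1)*(5 - 49/19)/(19*12) = -227 - (-49)*(-1)*46/(19*12*19) = -227 - 1*1127/2166 = -227 - 1127/2166 = -492809/2166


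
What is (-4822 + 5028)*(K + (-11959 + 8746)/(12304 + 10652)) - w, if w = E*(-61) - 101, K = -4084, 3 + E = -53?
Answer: -3231622607/3826 ≈ -8.4465e+5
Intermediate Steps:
E = -56 (E = -3 - 53 = -56)
w = 3315 (w = -56*(-61) - 101 = 3416 - 101 = 3315)
(-4822 + 5028)*(K + (-11959 + 8746)/(12304 + 10652)) - w = (-4822 + 5028)*(-4084 + (-11959 + 8746)/(12304 + 10652)) - 1*3315 = 206*(-4084 - 3213/22956) - 3315 = 206*(-4084 - 3213*1/22956) - 3315 = 206*(-4084 - 1071/7652) - 3315 = 206*(-31251839/7652) - 3315 = -3218939417/3826 - 3315 = -3231622607/3826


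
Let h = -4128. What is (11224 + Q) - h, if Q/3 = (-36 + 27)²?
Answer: 15595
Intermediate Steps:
Q = 243 (Q = 3*(-36 + 27)² = 3*(-9)² = 3*81 = 243)
(11224 + Q) - h = (11224 + 243) - 1*(-4128) = 11467 + 4128 = 15595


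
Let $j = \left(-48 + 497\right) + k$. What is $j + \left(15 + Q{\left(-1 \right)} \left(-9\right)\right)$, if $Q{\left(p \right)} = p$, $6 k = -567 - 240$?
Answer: $\frac{677}{2} \approx 338.5$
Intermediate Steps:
$k = - \frac{269}{2}$ ($k = \frac{-567 - 240}{6} = \frac{1}{6} \left(-807\right) = - \frac{269}{2} \approx -134.5$)
$j = \frac{629}{2}$ ($j = \left(-48 + 497\right) - \frac{269}{2} = 449 - \frac{269}{2} = \frac{629}{2} \approx 314.5$)
$j + \left(15 + Q{\left(-1 \right)} \left(-9\right)\right) = \frac{629}{2} + \left(15 - -9\right) = \frac{629}{2} + \left(15 + 9\right) = \frac{629}{2} + 24 = \frac{677}{2}$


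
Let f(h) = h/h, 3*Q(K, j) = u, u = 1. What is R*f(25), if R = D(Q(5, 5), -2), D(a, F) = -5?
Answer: -5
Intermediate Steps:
Q(K, j) = ⅓ (Q(K, j) = (⅓)*1 = ⅓)
R = -5
f(h) = 1
R*f(25) = -5*1 = -5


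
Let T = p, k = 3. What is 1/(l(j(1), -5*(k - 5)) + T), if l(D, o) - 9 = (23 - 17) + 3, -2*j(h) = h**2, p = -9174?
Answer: -1/9156 ≈ -0.00010922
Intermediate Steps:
j(h) = -h**2/2
l(D, o) = 18 (l(D, o) = 9 + ((23 - 17) + 3) = 9 + (6 + 3) = 9 + 9 = 18)
T = -9174
1/(l(j(1), -5*(k - 5)) + T) = 1/(18 - 9174) = 1/(-9156) = -1/9156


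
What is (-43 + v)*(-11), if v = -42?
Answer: 935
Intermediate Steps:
(-43 + v)*(-11) = (-43 - 42)*(-11) = -85*(-11) = 935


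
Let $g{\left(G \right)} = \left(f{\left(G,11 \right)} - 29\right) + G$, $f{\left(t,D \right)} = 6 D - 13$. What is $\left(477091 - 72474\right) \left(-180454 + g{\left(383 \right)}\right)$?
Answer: $-72850076999$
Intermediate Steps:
$f{\left(t,D \right)} = -13 + 6 D$
$g{\left(G \right)} = 24 + G$ ($g{\left(G \right)} = \left(\left(-13 + 6 \cdot 11\right) - 29\right) + G = \left(\left(-13 + 66\right) - 29\right) + G = \left(53 - 29\right) + G = 24 + G$)
$\left(477091 - 72474\right) \left(-180454 + g{\left(383 \right)}\right) = \left(477091 - 72474\right) \left(-180454 + \left(24 + 383\right)\right) = \left(477091 - 72474\right) \left(-180454 + 407\right) = 404617 \left(-180047\right) = -72850076999$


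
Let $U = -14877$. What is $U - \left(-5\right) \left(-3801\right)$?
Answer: $-33882$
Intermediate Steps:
$U - \left(-5\right) \left(-3801\right) = -14877 - \left(-5\right) \left(-3801\right) = -14877 - 19005 = -33882$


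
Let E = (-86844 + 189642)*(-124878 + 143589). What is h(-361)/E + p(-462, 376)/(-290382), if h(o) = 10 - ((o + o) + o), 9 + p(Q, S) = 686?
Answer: -108488379115/46544686567533 ≈ -0.0023308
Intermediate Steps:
E = 1923453378 (E = 102798*18711 = 1923453378)
p(Q, S) = 677 (p(Q, S) = -9 + 686 = 677)
h(o) = 10 - 3*o (h(o) = 10 - (2*o + o) = 10 - 3*o)
h(-361)/E + p(-462, 376)/(-290382) = (10 - 3*(-361))/1923453378 + 677/(-290382) = (10 + 1083)*(1/1923453378) + 677*(-1/290382) = 1093*(1/1923453378) - 677/290382 = 1093/1923453378 - 677/290382 = -108488379115/46544686567533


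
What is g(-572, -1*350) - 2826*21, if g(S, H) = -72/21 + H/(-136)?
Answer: -28249103/476 ≈ -59347.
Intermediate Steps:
g(S, H) = -24/7 - H/136 (g(S, H) = -72*1/21 + H*(-1/136) = -24/7 - H/136)
g(-572, -1*350) - 2826*21 = (-24/7 - (-1)*350/136) - 2826*21 = (-24/7 - 1/136*(-350)) - 1*59346 = (-24/7 + 175/68) - 59346 = -407/476 - 59346 = -28249103/476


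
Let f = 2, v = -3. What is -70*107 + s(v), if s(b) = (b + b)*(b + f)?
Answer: -7484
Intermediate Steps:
s(b) = 2*b*(2 + b) (s(b) = (b + b)*(b + 2) = (2*b)*(2 + b) = 2*b*(2 + b))
-70*107 + s(v) = -70*107 + 2*(-3)*(2 - 3) = -7490 + 2*(-3)*(-1) = -7490 + 6 = -7484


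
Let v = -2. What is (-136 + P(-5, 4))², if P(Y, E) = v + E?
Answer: 17956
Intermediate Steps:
P(Y, E) = -2 + E
(-136 + P(-5, 4))² = (-136 + (-2 + 4))² = (-136 + 2)² = (-134)² = 17956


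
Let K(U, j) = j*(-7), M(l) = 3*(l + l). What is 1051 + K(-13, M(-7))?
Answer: 1345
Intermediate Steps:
M(l) = 6*l (M(l) = 3*(2*l) = 6*l)
K(U, j) = -7*j
1051 + K(-13, M(-7)) = 1051 - 42*(-7) = 1051 - 7*(-42) = 1051 + 294 = 1345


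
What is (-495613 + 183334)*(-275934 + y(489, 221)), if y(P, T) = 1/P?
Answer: 14045448050425/163 ≈ 8.6168e+10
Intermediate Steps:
(-495613 + 183334)*(-275934 + y(489, 221)) = (-495613 + 183334)*(-275934 + 1/489) = -312279*(-275934 + 1/489) = -312279*(-134931725/489) = 14045448050425/163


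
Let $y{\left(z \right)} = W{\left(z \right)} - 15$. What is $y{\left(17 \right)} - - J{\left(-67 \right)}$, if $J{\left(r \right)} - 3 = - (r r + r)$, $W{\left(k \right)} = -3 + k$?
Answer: $-4420$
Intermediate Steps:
$y{\left(z \right)} = -18 + z$ ($y{\left(z \right)} = \left(-3 + z\right) - 15 = -18 + z$)
$J{\left(r \right)} = 3 - r - r^{2}$ ($J{\left(r \right)} = 3 - \left(r r + r\right) = 3 - \left(r^{2} + r\right) = 3 - \left(r + r^{2}\right) = 3 - r - r^{2}$)
$y{\left(17 \right)} - - J{\left(-67 \right)} = \left(-18 + 17\right) - - (3 - -67 - \left(-67\right)^{2}) = -1 - - (3 + 67 - 4489) = -1 - \left(-1\right) \left(-4419\right) = -1 - 4419 = -4420$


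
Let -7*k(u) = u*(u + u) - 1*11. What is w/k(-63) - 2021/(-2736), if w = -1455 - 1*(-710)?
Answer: 30288707/21688272 ≈ 1.3965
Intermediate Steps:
w = -745 (w = -1455 + 710 = -745)
k(u) = 11/7 - 2*u²/7 (k(u) = -(u*(u + u) - 1*11)/7 = -(u*(2*u) - 11)/7 = -(2*u² - 11)/7 = -(-11 + 2*u²)/7 = 11/7 - 2*u²/7)
w/k(-63) - 2021/(-2736) = -745/(11/7 - 2/7*(-63)²) - 2021/(-2736) = -745/(11/7 - 2/7*3969) - 2021*(-1/2736) = -745/(11/7 - 1134) + 2021/2736 = -745/(-7927/7) + 2021/2736 = -745*(-7/7927) + 2021/2736 = 5215/7927 + 2021/2736 = 30288707/21688272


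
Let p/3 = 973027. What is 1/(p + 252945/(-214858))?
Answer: 30694/89598236079 ≈ 3.4257e-7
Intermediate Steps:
p = 2919081 (p = 3*973027 = 2919081)
1/(p + 252945/(-214858)) = 1/(2919081 + 252945/(-214858)) = 1/(2919081 + 252945*(-1/214858)) = 1/(2919081 - 36135/30694) = 1/(89598236079/30694) = 30694/89598236079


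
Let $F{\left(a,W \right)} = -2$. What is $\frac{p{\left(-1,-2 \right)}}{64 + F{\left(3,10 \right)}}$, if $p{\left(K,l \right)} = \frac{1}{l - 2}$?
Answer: $- \frac{1}{248} \approx -0.0040323$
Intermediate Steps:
$p{\left(K,l \right)} = \frac{1}{-2 + l}$
$\frac{p{\left(-1,-2 \right)}}{64 + F{\left(3,10 \right)}} = \frac{1}{\left(-2 - 2\right) \left(64 - 2\right)} = \frac{1}{\left(-4\right) 62} = \left(- \frac{1}{4}\right) \frac{1}{62} = - \frac{1}{248}$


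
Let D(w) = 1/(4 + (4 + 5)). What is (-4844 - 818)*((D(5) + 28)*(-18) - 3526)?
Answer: 296734096/13 ≈ 2.2826e+7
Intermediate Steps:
D(w) = 1/13 (D(w) = 1/(4 + 9) = 1/13)
(-4844 - 818)*((D(5) + 28)*(-18) - 3526) = (-4844 - 818)*((1/13 + 28)*(-18) - 3526) = -5662*((365/13)*(-18) - 3526) = -5662*(-6570/13 - 3526) = -5662*(-52408/13) = 296734096/13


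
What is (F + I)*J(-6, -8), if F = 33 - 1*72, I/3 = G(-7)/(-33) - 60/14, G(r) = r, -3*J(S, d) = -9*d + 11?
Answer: 327352/231 ≈ 1417.1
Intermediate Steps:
J(S, d) = -11/3 + 3*d (J(S, d) = -(-9*d + 11)/3 = -(11 - 9*d)/3 = -11/3 + 3*d)
I = -941/77 (I = 3*(-7/(-33) - 60/14) = 3*(-7*(-1/33) - 60*1/14) = 3*(7/33 - 30/7) = 3*(-941/231) = -941/77 ≈ -12.221)
F = -39 (F = 33 - 72 = -39)
(F + I)*J(-6, -8) = (-39 - 941/77)*(-11/3 + 3*(-8)) = -3944*(-11/3 - 24)/77 = -3944/77*(-83/3) = 327352/231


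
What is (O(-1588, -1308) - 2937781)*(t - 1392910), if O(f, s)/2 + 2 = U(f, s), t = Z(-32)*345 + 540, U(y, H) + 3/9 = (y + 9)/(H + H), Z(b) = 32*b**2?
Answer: -19045168567299535/654 ≈ -2.9121e+13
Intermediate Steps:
U(y, H) = -1/3 + (9 + y)/(2*H) (U(y, H) = -1/3 + (y + 9)/(H + H) = -1/3 + (9 + y)/((2*H)) = -1/3 + (9 + y)*(1/(2*H)) = -1/3 + (9 + y)/(2*H))
t = 11305500 (t = (32*(-32)**2)*345 + 540 = (32*1024)*345 + 540 = 32768*345 + 540 = 11304960 + 540 = 11305500)
O(f, s) = -4 + (27 - 2*s + 3*f)/(3*s) (O(f, s) = -4 + 2*((27 - 2*s + 3*f)/(6*s)) = -4 + (27 - 2*s + 3*f)/(3*s))
(O(-1588, -1308) - 2937781)*(t - 1392910) = ((9 - 1588 - 14/3*(-1308))/(-1308) - 2937781)*(11305500 - 1392910) = (-(9 - 1588 + 6104)/1308 - 2937781)*9912590 = (-1/1308*4525 - 2937781)*9912590 = (-4525/1308 - 2937781)*9912590 = -3842622073/1308*9912590 = -19045168567299535/654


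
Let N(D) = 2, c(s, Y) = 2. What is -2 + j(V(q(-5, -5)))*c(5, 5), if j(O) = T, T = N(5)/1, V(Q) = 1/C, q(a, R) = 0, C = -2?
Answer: 2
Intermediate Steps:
V(Q) = -1/2 (V(Q) = 1/(-2) = 1*(-1/2) = -1/2)
T = 2 (T = 2/1 = 2*1 = 2)
j(O) = 2
-2 + j(V(q(-5, -5)))*c(5, 5) = -2 + 2*2 = -2 + 4 = 2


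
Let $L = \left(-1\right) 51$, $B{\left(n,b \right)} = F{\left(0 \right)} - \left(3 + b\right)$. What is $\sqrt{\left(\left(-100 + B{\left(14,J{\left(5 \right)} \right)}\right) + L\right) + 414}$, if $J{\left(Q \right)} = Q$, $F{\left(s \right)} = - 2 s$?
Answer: $\sqrt{255} \approx 15.969$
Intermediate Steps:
$B{\left(n,b \right)} = -3 - b$ ($B{\left(n,b \right)} = \left(-2\right) 0 - \left(3 + b\right) = 0 - \left(3 + b\right) = -3 - b$)
$L = -51$
$\sqrt{\left(\left(-100 + B{\left(14,J{\left(5 \right)} \right)}\right) + L\right) + 414} = \sqrt{\left(\left(-100 - 8\right) - 51\right) + 414} = \sqrt{\left(-108 - 51\right) + 414} = \sqrt{-159 + 414} = \sqrt{255}$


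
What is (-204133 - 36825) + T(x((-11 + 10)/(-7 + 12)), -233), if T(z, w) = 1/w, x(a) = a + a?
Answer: -56143215/233 ≈ -2.4096e+5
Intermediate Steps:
x(a) = 2*a
(-204133 - 36825) + T(x((-11 + 10)/(-7 + 12)), -233) = (-204133 - 36825) + 1/(-233) = -240958 - 1/233 = -56143215/233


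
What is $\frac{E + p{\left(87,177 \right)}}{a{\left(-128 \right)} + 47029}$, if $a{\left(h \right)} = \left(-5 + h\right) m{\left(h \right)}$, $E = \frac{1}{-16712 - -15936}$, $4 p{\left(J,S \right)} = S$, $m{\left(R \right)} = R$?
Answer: $\frac{34337}{49705128} \approx 0.00069081$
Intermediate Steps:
$p{\left(J,S \right)} = \frac{S}{4}$
$E = - \frac{1}{776}$ ($E = \frac{1}{-16712 + 15936} = \frac{1}{-776} = - \frac{1}{776} \approx -0.0012887$)
$a{\left(h \right)} = h \left(-5 + h\right)$ ($a{\left(h \right)} = \left(-5 + h\right) h = h \left(-5 + h\right)$)
$\frac{E + p{\left(87,177 \right)}}{a{\left(-128 \right)} + 47029} = \frac{- \frac{1}{776} + \frac{1}{4} \cdot 177}{- 128 \left(-5 - 128\right) + 47029} = \frac{- \frac{1}{776} + \frac{177}{4}}{\left(-128\right) \left(-133\right) + 47029} = \frac{34337}{776 \left(17024 + 47029\right)} = \frac{34337}{776 \cdot 64053} = \frac{34337}{776} \cdot \frac{1}{64053} = \frac{34337}{49705128}$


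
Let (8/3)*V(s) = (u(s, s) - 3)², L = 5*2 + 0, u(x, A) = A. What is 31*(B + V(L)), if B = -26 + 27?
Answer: 4805/8 ≈ 600.63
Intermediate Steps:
L = 10 (L = 10 + 0 = 10)
V(s) = 3*(-3 + s)²/8 (V(s) = 3*(s - 3)²/8 = 3*(-3 + s)²/8)
B = 1
31*(B + V(L)) = 31*(1 + 3*(-3 + 10)²/8) = 31*(1 + (3/8)*7²) = 31*(1 + (3/8)*49) = 31*(1 + 147/8) = 31*(155/8) = 4805/8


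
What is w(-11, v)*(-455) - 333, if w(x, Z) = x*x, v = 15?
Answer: -55388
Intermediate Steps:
w(x, Z) = x**2
w(-11, v)*(-455) - 333 = (-11)**2*(-455) - 333 = 121*(-455) - 333 = -55055 - 333 = -55388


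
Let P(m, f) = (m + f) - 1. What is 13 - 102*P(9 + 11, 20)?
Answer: -3965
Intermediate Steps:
P(m, f) = -1 + f + m (P(m, f) = (f + m) - 1 = -1 + f + m)
13 - 102*P(9 + 11, 20) = 13 - 102*(-1 + 20 + (9 + 11)) = 13 - 102*(-1 + 20 + 20) = 13 - 102*39 = 13 - 3978 = -3965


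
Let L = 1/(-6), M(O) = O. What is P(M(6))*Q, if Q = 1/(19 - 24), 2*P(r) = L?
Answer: 1/60 ≈ 0.016667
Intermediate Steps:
L = -⅙ ≈ -0.16667
P(r) = -1/12 (P(r) = (½)*(-⅙) = -1/12)
Q = -⅕ (Q = 1/(-5) = -⅕ ≈ -0.20000)
P(M(6))*Q = -1/12*(-⅕) = 1/60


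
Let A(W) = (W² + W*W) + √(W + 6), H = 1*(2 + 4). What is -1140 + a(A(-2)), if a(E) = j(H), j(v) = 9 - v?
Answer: -1137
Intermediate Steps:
H = 6 (H = 1*6 = 6)
A(W) = √(6 + W) + 2*W² (A(W) = (W² + W²) + √(6 + W) = 2*W² + √(6 + W) = √(6 + W) + 2*W²)
a(E) = 3 (a(E) = 9 - 1*6 = 9 - 6 = 3)
-1140 + a(A(-2)) = -1140 + 3 = -1137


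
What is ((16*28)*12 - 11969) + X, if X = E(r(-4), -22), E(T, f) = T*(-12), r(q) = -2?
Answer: -6569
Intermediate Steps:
E(T, f) = -12*T
X = 24 (X = -12*(-2) = 24)
((16*28)*12 - 11969) + X = ((16*28)*12 - 11969) + 24 = (448*12 - 11969) + 24 = (5376 - 11969) + 24 = -6593 + 24 = -6569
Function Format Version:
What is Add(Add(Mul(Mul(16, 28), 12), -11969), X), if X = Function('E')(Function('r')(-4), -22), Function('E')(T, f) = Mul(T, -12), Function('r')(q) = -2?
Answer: -6569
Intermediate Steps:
Function('E')(T, f) = Mul(-12, T)
X = 24 (X = Mul(-12, -2) = 24)
Add(Add(Mul(Mul(16, 28), 12), -11969), X) = Add(Add(Mul(Mul(16, 28), 12), -11969), 24) = Add(Add(Mul(448, 12), -11969), 24) = Add(Add(5376, -11969), 24) = Add(-6593, 24) = -6569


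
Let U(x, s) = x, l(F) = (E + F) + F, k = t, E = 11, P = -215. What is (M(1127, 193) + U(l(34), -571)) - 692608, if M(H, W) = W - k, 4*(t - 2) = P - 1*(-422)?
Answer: -2769559/4 ≈ -6.9239e+5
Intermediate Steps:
t = 215/4 (t = 2 + (-215 - 1*(-422))/4 = 2 + (-215 + 422)/4 = 2 + (1/4)*207 = 2 + 207/4 = 215/4 ≈ 53.750)
k = 215/4 ≈ 53.750
l(F) = 11 + 2*F (l(F) = (11 + F) + F = 11 + 2*F)
M(H, W) = -215/4 + W (M(H, W) = W - 1*215/4 = W - 215/4 = -215/4 + W)
(M(1127, 193) + U(l(34), -571)) - 692608 = ((-215/4 + 193) + (11 + 2*34)) - 692608 = (557/4 + (11 + 68)) - 692608 = (557/4 + 79) - 692608 = 873/4 - 692608 = -2769559/4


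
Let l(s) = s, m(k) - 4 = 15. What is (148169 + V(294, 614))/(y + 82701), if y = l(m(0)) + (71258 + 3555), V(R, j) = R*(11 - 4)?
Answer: 150227/157533 ≈ 0.95362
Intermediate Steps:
m(k) = 19 (m(k) = 4 + 15 = 19)
V(R, j) = 7*R (V(R, j) = R*7 = 7*R)
y = 74832 (y = 19 + (71258 + 3555) = 19 + 74813 = 74832)
(148169 + V(294, 614))/(y + 82701) = (148169 + 7*294)/(74832 + 82701) = (148169 + 2058)/157533 = 150227*(1/157533) = 150227/157533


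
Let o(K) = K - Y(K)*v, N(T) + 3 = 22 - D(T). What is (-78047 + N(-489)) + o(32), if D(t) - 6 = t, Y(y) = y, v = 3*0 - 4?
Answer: -77385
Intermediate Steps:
v = -4 (v = 0 - 4 = -4)
D(t) = 6 + t
N(T) = 13 - T (N(T) = -3 + (22 - (6 + T)) = -3 + (22 + (-6 - T)) = -3 + (16 - T) = 13 - T)
o(K) = 5*K (o(K) = K - K*(-4) = K - (-4)*K = K + 4*K = 5*K)
(-78047 + N(-489)) + o(32) = (-78047 + (13 - 1*(-489))) + 5*32 = (-78047 + (13 + 489)) + 160 = (-78047 + 502) + 160 = -77545 + 160 = -77385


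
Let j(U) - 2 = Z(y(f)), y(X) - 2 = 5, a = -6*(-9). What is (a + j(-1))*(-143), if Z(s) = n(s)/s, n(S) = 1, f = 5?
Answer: -56199/7 ≈ -8028.4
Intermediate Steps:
a = 54
y(X) = 7 (y(X) = 2 + 5 = 7)
Z(s) = 1/s
j(U) = 15/7 (j(U) = 2 + 1/7 = 2 + ⅐ = 15/7)
(a + j(-1))*(-143) = (54 + 15/7)*(-143) = (393/7)*(-143) = -56199/7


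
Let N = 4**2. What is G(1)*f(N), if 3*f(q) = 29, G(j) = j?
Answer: 29/3 ≈ 9.6667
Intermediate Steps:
N = 16
f(q) = 29/3 (f(q) = (1/3)*29 = 29/3)
G(1)*f(N) = 1*(29/3) = 29/3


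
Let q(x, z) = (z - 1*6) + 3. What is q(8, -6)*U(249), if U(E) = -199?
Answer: 1791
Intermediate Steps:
q(x, z) = -3 + z (q(x, z) = (z - 6) + 3 = (-6 + z) + 3 = -3 + z)
q(8, -6)*U(249) = (-3 - 6)*(-199) = -9*(-199) = 1791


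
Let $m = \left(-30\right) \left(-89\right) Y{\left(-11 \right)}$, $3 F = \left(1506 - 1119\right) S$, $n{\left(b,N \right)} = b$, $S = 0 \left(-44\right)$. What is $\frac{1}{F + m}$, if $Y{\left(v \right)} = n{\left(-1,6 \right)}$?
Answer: $- \frac{1}{2670} \approx -0.00037453$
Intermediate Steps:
$S = 0$
$Y{\left(v \right)} = -1$
$F = 0$ ($F = \frac{\left(1506 - 1119\right) 0}{3} = \frac{387 \cdot 0}{3} = \frac{1}{3} \cdot 0 = 0$)
$m = -2670$ ($m = \left(-30\right) \left(-89\right) \left(-1\right) = 2670 \left(-1\right) = -2670$)
$\frac{1}{F + m} = \frac{1}{0 - 2670} = \frac{1}{-2670} = - \frac{1}{2670}$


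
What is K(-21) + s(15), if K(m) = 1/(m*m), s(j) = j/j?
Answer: 442/441 ≈ 1.0023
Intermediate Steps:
s(j) = 1
K(m) = m⁻² (K(m) = 1/(m²) = m⁻²)
K(-21) + s(15) = (-21)⁻² + 1 = 1/441 + 1 = 442/441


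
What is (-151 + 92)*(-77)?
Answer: 4543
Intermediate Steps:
(-151 + 92)*(-77) = -59*(-77) = 4543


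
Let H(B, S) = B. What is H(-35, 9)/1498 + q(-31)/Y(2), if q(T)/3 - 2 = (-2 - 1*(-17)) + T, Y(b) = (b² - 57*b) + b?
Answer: 352/963 ≈ 0.36552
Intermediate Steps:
Y(b) = b² - 56*b
q(T) = 51 + 3*T (q(T) = 6 + 3*((-2 - 1*(-17)) + T) = 6 + 3*((-2 + 17) + T) = 6 + 3*(15 + T) = 6 + (45 + 3*T) = 51 + 3*T)
H(-35, 9)/1498 + q(-31)/Y(2) = -35/1498 + (51 + 3*(-31))/((2*(-56 + 2))) = -35*1/1498 + (51 - 93)/((2*(-54))) = -5/214 - 42/(-108) = -5/214 - 42*(-1/108) = -5/214 + 7/18 = 352/963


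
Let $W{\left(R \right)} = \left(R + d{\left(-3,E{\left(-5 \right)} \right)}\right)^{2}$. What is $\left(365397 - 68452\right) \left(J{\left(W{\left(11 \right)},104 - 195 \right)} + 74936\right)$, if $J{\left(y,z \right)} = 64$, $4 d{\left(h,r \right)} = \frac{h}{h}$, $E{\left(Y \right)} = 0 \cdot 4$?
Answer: $22270875000$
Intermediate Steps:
$E{\left(Y \right)} = 0$
$d{\left(h,r \right)} = \frac{1}{4}$ ($d{\left(h,r \right)} = \frac{h \frac{1}{h}}{4} = \frac{1}{4} \cdot 1 = \frac{1}{4}$)
$W{\left(R \right)} = \left(\frac{1}{4} + R\right)^{2}$ ($W{\left(R \right)} = \left(R + \frac{1}{4}\right)^{2} = \left(\frac{1}{4} + R\right)^{2}$)
$\left(365397 - 68452\right) \left(J{\left(W{\left(11 \right)},104 - 195 \right)} + 74936\right) = \left(365397 - 68452\right) \left(64 + 74936\right) = 296945 \cdot 75000 = 22270875000$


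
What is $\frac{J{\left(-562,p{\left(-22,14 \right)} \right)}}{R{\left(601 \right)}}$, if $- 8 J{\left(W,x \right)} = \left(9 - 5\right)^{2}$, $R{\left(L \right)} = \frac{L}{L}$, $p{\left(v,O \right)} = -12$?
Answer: $-2$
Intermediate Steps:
$R{\left(L \right)} = 1$
$J{\left(W,x \right)} = -2$ ($J{\left(W,x \right)} = - \frac{\left(9 - 5\right)^{2}}{8} = - \frac{4^{2}}{8} = \left(- \frac{1}{8}\right) 16 = -2$)
$\frac{J{\left(-562,p{\left(-22,14 \right)} \right)}}{R{\left(601 \right)}} = - \frac{2}{1} = \left(-2\right) 1 = -2$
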